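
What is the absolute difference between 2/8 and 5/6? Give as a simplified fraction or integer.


Simplify: 2/8 = 1/4 and 5/6 = 5/6
Find common denominator: LCD = 12
Convert: 3/12 and 10/12
Difference = |3 - 10|/12 = 7/12
Simplified = 7/12

7/12


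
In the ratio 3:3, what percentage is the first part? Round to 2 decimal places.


Total parts = 3 + 3 = 6
First part fraction = 3/6
Percentage = (3/6) * 100
= 0.5 * 100
= 50.00%

50.00


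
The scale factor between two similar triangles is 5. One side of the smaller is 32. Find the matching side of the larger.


Similar triangles have proportional sides
Scale factor = 5
Smaller side = 32
Corresponding larger side = 32 * 5
= 160

160


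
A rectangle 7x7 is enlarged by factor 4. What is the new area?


Original dimensions: 7 x 7
Enlargement factor = 4
New width = 7 * 4 = 28
New height = 7 * 4 = 28
New area = 28 * 28 = 784

784


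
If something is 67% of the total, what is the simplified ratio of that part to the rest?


Part = 67%, Remainder = 33%
Ratio = 67:33
GCD(67, 33) = 1
Simplify: 67:33 = 67:33

67:33


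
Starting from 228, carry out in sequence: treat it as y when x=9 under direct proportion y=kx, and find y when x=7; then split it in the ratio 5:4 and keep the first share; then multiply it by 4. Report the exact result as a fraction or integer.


Start with 228.
Step 1: Direct prop: k = (228)/9; new y = k*7 = 228*7/9 = 532/3
Step 2: Split 5:4, first share = 532/3 * 5/9 = 2660/27
Step 3: Multiply by 4: 2660/27 * 4 = 10640/27
Final result = 10640/27

10640/27


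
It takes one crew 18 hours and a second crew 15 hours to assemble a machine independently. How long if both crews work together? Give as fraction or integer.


Rate of A = 1/18 job per hour
Rate of B = 1/15 job per hour
Combined rate = 1/18 + 1/15
Find common denominator: (15 + 18)/(18*15) = 33/270
Combined rate = 11/90 job per hour
Time together = 1 / (11/90) = 90/11 hours

90/11


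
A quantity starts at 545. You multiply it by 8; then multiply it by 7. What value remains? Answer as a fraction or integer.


Start with 545.
Step 1: Multiply by 8: 545 * 8 = 4360
Step 2: Multiply by 7: 4360 * 7 = 30520
Final result = 30520

30520


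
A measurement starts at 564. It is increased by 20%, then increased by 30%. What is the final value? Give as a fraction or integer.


Start: 564
Step 1: increase by 20% => multiply by 120/100
  564 * 120/100 = 3384/5
Step 2: increase by 30% => multiply by 130/100
  3384/5 * 130/100 = 21996/25
Final value = 21996/25

21996/25


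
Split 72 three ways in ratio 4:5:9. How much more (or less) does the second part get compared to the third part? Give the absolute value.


Total parts = 4 + 5 + 9 = 18
Value per part = 72 / 18 = 4
Shares: 4*4=16, 5*4=20, 9*4=36
Second share = 20, third share = 36
Difference = |20 - 36| = 16

16


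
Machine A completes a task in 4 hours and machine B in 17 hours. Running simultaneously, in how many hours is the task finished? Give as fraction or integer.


Rate of A = 1/4 job per hour
Rate of B = 1/17 job per hour
Combined rate = 1/4 + 1/17
Find common denominator: (17 + 4)/(4*17) = 21/68
Combined rate = 21/68 job per hour
Time together = 1 / (21/68) = 68/21 hours

68/21


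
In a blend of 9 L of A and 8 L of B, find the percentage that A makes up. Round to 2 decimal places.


Volume of A = 9 L
Volume of B = 8 L
Total volume = 9 + 8 = 17 L
Percentage of A = (9/17) * 100
= 52.94%

52.94


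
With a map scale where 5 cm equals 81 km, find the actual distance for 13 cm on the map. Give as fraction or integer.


Map scale: 5 cm = 81 km
Measured distance on map = 13 cm
Set up proportion: 13 * 81 / 5
= 1053 / 5
= 1053/5 km

1053/5


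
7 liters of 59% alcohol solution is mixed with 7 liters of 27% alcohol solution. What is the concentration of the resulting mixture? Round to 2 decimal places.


Solute in mixture 1 = 59% of 7 L = 7*59/100 = 413/100 L
Solute in mixture 2 = 27% of 7 L = 7*27/100 = 189/100 L
Total solute = 413/100 + 189/100 = 301/50 L
Total volume = 7 + 7 = 14 L
Final concentration = 301/50/14 * 100 = 43.00%

43.00


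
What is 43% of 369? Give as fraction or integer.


Compute 43% of 369
Convert percentage: 43% = 43/100
Multiply: 369 * 43/100
= 15867/100
= 15867/100

15867/100


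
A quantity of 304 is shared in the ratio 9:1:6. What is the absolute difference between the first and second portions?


Total parts = 9 + 1 + 6 = 16
Value per part = 304 / 16 = 19
Shares: 9*19=171, 1*19=19, 6*19=114
First share = 171, second share = 19
Difference = |171 - 19| = 152

152


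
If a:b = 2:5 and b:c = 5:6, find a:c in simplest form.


Given a:b = 2:5 and b:c = 5:6
Make b consistent. Multiply first ratio by 5: a:b = 10:25
Multiply second ratio by 5: b:c = 25:30
Now b = 25 in both, so a:b:c = 10:25:30
Therefore a:c = 10:30
Simplify by GCD: a:c = 1:3

1:3


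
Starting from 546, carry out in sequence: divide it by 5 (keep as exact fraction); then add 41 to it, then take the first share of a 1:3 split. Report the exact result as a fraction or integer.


Start with 546.
Step 1: Divide by 5: 546 / 5 = 546/5
Step 2: Add 41: 546/5+41=751/5; split 1:3 first = 751/5*1/4 = 751/20
Final result = 751/20

751/20


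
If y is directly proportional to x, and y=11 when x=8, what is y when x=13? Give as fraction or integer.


Direct proportion: y = kx
Find k: k = 11/8 = 11/8
Compute y at x=13: y = 11/8 * 13
y = 143/8

143/8


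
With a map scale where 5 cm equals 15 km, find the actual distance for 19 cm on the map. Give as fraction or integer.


Map scale: 5 cm = 15 km
Measured distance on map = 19 cm
Set up proportion: 19 * 15 / 5
= 285 / 5
= 57 km

57


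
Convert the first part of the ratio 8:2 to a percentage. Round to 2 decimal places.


Total parts = 8 + 2 = 10
First part fraction = 8/10
Percentage = (8/10) * 100
= 0.8 * 100
= 80.00%

80.00


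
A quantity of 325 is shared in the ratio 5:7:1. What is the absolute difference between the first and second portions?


Total parts = 5 + 7 + 1 = 13
Value per part = 325 / 13 = 25
Shares: 5*25=125, 7*25=175, 1*25=25
First share = 125, second share = 175
Difference = |125 - 175| = 50

50


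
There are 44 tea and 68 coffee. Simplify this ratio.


Find GCD(44, 68)
GCD = 4
Divide both by 4: 44/4 = 11, 68/4 = 17
Simplified ratio = 11:17

11:17


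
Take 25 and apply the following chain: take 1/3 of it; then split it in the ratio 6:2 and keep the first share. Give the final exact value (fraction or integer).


Start with 25.
Step 1: Take 1/3: 25 * 1/3 = 25/3
Step 2: Split 6:2, first share = 25/3 * 6/8 = 25/4
Final result = 25/4

25/4


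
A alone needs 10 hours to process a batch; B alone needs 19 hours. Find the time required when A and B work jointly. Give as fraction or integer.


Rate of A = 1/10 job per hour
Rate of B = 1/19 job per hour
Combined rate = 1/10 + 1/19
Find common denominator: (19 + 10)/(10*19) = 29/190
Combined rate = 29/190 job per hour
Time together = 1 / (29/190) = 190/29 hours

190/29


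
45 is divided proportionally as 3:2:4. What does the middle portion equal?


Ratio = 3:2:4
Total parts = 3 + 2 + 4 = 9
Value per part = 45 / 9 = 5
First share = 3 * 5 = 15
Middle share = 2 * 5 = 10
Third share = 4 * 5 = 20

10


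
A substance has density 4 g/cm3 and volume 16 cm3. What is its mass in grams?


Using mass = density * volume
Density = 4 g/cm3
Volume = 16 cm3
Mass = 4 * 16
= 64 g

64


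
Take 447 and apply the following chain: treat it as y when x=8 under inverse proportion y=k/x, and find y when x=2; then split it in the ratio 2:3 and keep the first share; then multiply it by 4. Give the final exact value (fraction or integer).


Start with 447.
Step 1: Inverse prop: k = (447)*8; new y = k/2 = 447*8/2 = 1788
Step 2: Split 2:3, first share = 1788 * 2/5 = 3576/5
Step 3: Multiply by 4: 3576/5 * 4 = 14304/5
Final result = 14304/5

14304/5


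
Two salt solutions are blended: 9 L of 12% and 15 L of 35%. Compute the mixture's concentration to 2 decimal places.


Solute in mixture 1 = 12% of 9 L = 9*12/100 = 27/25 L
Solute in mixture 2 = 35% of 15 L = 15*35/100 = 21/4 L
Total solute = 27/25 + 21/4 = 633/100 L
Total volume = 9 + 15 = 24 L
Final concentration = 633/100/24 * 100 = 26.38%

26.38


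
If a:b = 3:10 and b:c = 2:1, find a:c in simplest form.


Given a:b = 3:10 and b:c = 2:1
Make b consistent. Multiply first ratio by 2: a:b = 6:20
Multiply second ratio by 10: b:c = 20:10
Now b = 20 in both, so a:b:c = 6:20:10
Therefore a:c = 6:10
Simplify by GCD: a:c = 3:5

3:5


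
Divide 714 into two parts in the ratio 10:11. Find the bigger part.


Total parts = 10 + 11 = 21
Value per part = 714 / 21 = 34
First share = 10 * 34 = 340
Second share = 11 * 34 = 374
Larger share = 374

374


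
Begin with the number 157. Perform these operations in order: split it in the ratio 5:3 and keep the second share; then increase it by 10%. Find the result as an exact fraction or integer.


Start with 157.
Step 1: Split 5:3, second share = 157 * 3/8 = 471/8
Step 2: Increase by 10%: 471/8 * 110/100 = 5181/80
Final result = 5181/80

5181/80


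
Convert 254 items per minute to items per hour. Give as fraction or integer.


Converting from per minute to per hour
Rate = 254 items per minute
Multiply by 60: 254 * 60
= 15240 items per hour

15240


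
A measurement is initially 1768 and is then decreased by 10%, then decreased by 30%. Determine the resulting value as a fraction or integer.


Start: 1768
Step 1: decrease by 10% => multiply by 90/100
  1768 * 90/100 = 7956/5
Step 2: decrease by 30% => multiply by 70/100
  7956/5 * 70/100 = 27846/25
Final value = 27846/25

27846/25


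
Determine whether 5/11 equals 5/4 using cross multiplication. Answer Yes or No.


Cross multiply to check 5/11 = 5/4
Left cross product: 5 * 4 = 20
Right cross product: 11 * 5 = 55
20 != 55
Not equal, so proportions differ => No

No


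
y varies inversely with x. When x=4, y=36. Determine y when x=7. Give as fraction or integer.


Inverse proportion: y = k/x
Find k: k = 4 * 36 = 144
Compute y at x=7: y = 144/7
y = 144/7

144/7


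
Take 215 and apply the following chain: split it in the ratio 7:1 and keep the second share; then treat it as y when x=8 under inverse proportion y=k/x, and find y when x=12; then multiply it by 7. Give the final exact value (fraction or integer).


Start with 215.
Step 1: Split 7:1, second share = 215 * 1/8 = 215/8
Step 2: Inverse prop: k = (215/8)*8; new y = k/12 = 215/8*8/12 = 215/12
Step 3: Multiply by 7: 215/12 * 7 = 1505/12
Final result = 1505/12

1505/12


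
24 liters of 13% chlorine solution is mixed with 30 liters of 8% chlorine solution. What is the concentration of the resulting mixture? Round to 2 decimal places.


Solute in mixture 1 = 13% of 24 L = 24*13/100 = 78/25 L
Solute in mixture 2 = 8% of 30 L = 30*8/100 = 12/5 L
Total solute = 78/25 + 12/5 = 138/25 L
Total volume = 24 + 30 = 54 L
Final concentration = 138/25/54 * 100 = 10.22%

10.22


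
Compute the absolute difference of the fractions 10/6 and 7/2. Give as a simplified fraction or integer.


Simplify: 10/6 = 5/3 and 7/2 = 7/2
Find common denominator: LCD = 6
Convert: 10/6 and 21/6
Difference = |10 - 21|/6 = 11/6
Simplified = 11/6

11/6


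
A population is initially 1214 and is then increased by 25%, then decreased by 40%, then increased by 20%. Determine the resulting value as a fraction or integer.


Start: 1214
Step 1: increase by 25% => multiply by 125/100
  1214 * 125/100 = 3035/2
Step 2: decrease by 40% => multiply by 60/100
  3035/2 * 60/100 = 1821/2
Step 3: increase by 20% => multiply by 120/100
  1821/2 * 120/100 = 5463/5
Final value = 5463/5

5463/5


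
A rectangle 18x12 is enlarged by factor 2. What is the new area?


Original dimensions: 18 x 12
Enlargement factor = 2
New width = 18 * 2 = 36
New height = 12 * 2 = 24
New area = 36 * 24 = 864

864


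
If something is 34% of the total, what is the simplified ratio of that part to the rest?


Part = 34%, Remainder = 66%
Ratio = 34:66
GCD(34, 66) = 2
Simplify: 17:33 = 17:33

17:33


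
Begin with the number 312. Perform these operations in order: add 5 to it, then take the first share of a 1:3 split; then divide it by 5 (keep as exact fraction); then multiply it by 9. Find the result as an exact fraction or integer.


Start with 312.
Step 1: Add 5: 312+5=317; split 1:3 first = 317*1/4 = 317/4
Step 2: Divide by 5: 317/4 / 5 = 317/20
Step 3: Multiply by 9: 317/20 * 9 = 2853/20
Final result = 2853/20

2853/20


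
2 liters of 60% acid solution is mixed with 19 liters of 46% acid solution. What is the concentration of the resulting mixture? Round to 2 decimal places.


Solute in mixture 1 = 60% of 2 L = 2*60/100 = 6/5 L
Solute in mixture 2 = 46% of 19 L = 19*46/100 = 437/50 L
Total solute = 6/5 + 437/50 = 497/50 L
Total volume = 2 + 19 = 21 L
Final concentration = 497/50/21 * 100 = 47.33%

47.33


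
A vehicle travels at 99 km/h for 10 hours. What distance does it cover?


Using distance = speed * time
Speed = 99 km/h
Time = 10 hours
Distance = 99 * 10
= 990 km

990


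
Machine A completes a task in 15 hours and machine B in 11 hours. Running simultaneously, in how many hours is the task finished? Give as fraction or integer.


Rate of A = 1/15 job per hour
Rate of B = 1/11 job per hour
Combined rate = 1/15 + 1/11
Find common denominator: (11 + 15)/(15*11) = 26/165
Combined rate = 26/165 job per hour
Time together = 1 / (26/165) = 165/26 hours

165/26


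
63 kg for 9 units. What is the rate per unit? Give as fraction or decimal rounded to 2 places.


Total kg = 63
Number of units = 9
Unit rate = 63 / 9
= 7 kg per unit

7


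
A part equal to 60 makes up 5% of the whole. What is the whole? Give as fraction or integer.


Given: 60 is 5% of the whole
Set up: 60 = 5/100 * whole
whole = 60 * 100 / 5
whole = 6000 / 5
whole = 1200

1200


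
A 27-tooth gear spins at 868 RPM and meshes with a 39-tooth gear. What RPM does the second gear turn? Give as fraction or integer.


Gear ratio: teeth_A * RPM_A = teeth_B * RPM_B
27 * 868 = 39 * RPM_B
23436 = 39 * RPM_B
RPM_B = 23436 / 39
RPM_B = 7812/13

7812/13


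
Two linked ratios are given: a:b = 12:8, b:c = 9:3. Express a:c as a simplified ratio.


Given a:b = 12:8 and b:c = 9:3
Make b consistent. Multiply first ratio by 9: a:b = 108:72
Multiply second ratio by 8: b:c = 72:24
Now b = 72 in both, so a:b:c = 108:72:24
Therefore a:c = 108:24
Simplify by GCD: a:c = 9:2

9:2


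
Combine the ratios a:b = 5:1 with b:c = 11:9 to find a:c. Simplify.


Given a:b = 5:1 and b:c = 11:9
Make b consistent. Multiply first ratio by 11: a:b = 55:11
Multiply second ratio by 1: b:c = 11:9
Now b = 11 in both, so a:b:c = 55:11:9
Therefore a:c = 55:9
Simplify by GCD: a:c = 55:9

55:9


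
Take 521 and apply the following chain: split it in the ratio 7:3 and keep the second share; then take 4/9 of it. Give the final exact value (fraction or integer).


Start with 521.
Step 1: Split 7:3, second share = 521 * 3/10 = 1563/10
Step 2: Take 4/9: 1563/10 * 4/9 = 1042/15
Final result = 1042/15

1042/15


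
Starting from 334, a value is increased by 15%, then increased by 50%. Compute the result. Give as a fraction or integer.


Start: 334
Step 1: increase by 15% => multiply by 115/100
  334 * 115/100 = 3841/10
Step 2: increase by 50% => multiply by 150/100
  3841/10 * 150/100 = 11523/20
Final value = 11523/20

11523/20


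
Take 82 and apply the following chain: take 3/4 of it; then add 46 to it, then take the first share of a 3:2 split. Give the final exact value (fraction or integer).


Start with 82.
Step 1: Take 3/4: 82 * 3/4 = 123/2
Step 2: Add 46: 123/2+46=215/2; split 3:2 first = 215/2*3/5 = 129/2
Final result = 129/2

129/2


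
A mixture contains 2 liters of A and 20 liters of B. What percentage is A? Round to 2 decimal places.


Volume of A = 2 L
Volume of B = 20 L
Total volume = 2 + 20 = 22 L
Percentage of A = (2/22) * 100
= 9.09%

9.09


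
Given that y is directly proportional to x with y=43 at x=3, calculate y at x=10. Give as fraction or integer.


Direct proportion: y = kx
Find k: k = 43/3 = 43/3
Compute y at x=10: y = 43/3 * 10
y = 430/3

430/3


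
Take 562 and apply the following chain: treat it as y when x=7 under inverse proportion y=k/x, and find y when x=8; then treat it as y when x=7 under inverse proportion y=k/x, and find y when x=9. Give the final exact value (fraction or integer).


Start with 562.
Step 1: Inverse prop: k = (562)*7; new y = k/8 = 562*7/8 = 1967/4
Step 2: Inverse prop: k = (1967/4)*7; new y = k/9 = 1967/4*7/9 = 13769/36
Final result = 13769/36

13769/36


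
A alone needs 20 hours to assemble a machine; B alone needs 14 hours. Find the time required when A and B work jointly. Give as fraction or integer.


Rate of A = 1/20 job per hour
Rate of B = 1/14 job per hour
Combined rate = 1/20 + 1/14
Find common denominator: (14 + 20)/(20*14) = 34/280
Combined rate = 17/140 job per hour
Time together = 1 / (17/140) = 140/17 hours

140/17


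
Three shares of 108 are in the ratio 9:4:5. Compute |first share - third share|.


Total parts = 9 + 4 + 5 = 18
Value per part = 108 / 18 = 6
Shares: 9*6=54, 4*6=24, 5*6=30
First share = 54, third share = 30
Difference = |54 - 30| = 24

24


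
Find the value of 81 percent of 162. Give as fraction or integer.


Compute 81% of 162
Convert percentage: 81% = 81/100
Multiply: 162 * 81/100
= 13122/100
= 6561/50

6561/50


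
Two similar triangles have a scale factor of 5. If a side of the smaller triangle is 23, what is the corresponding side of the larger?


Similar triangles have proportional sides
Scale factor = 5
Smaller side = 23
Corresponding larger side = 23 * 5
= 115

115


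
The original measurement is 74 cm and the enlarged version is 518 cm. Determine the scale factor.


Original length = 74 cm
Scaled length = 518 cm
Scale factor = 518 / 74
= 7

7


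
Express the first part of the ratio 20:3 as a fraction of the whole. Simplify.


Total parts = 20 + 3 = 23
First part fraction = 20/23
Simplify: 20/23 = 20/23

20/23


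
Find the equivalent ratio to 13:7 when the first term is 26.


Original ratio: 13:7
First term target: 26
Scale factor = 26 / 13 = 2
Multiply second term: 7 * 2 = 14
Equivalent ratio = 26:14

26:14


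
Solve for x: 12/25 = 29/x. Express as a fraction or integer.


Setting up: 12/25 = 29/x
Cross multiply: 12 * x = 25 * 29
12x = 725
x = 725/12
x = 725/12

725/12


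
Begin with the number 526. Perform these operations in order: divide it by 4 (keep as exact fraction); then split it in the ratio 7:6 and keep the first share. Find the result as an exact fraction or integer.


Start with 526.
Step 1: Divide by 4: 526 / 4 = 263/2
Step 2: Split 7:6, first share = 263/2 * 7/13 = 1841/26
Final result = 1841/26

1841/26


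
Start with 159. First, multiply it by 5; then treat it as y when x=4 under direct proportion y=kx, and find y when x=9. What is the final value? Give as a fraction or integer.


Start with 159.
Step 1: Multiply by 5: 159 * 5 = 795
Step 2: Direct prop: k = (795)/4; new y = k*9 = 795*9/4 = 7155/4
Final result = 7155/4

7155/4


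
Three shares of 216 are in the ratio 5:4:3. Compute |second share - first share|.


Total parts = 5 + 4 + 3 = 12
Value per part = 216 / 12 = 18
Shares: 5*18=90, 4*18=72, 3*18=54
Second share = 72, first share = 90
Difference = |72 - 90| = 18

18


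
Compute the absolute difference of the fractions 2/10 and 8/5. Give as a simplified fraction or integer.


Simplify: 2/10 = 1/5 and 8/5 = 8/5
Find common denominator: LCD = 5
Convert: 1/5 and 8/5
Difference = |1 - 8|/5 = 7/5
Simplified = 7/5

7/5


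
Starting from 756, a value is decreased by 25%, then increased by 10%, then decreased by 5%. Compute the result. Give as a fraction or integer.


Start: 756
Step 1: decrease by 25% => multiply by 75/100
  756 * 75/100 = 567
Step 2: increase by 10% => multiply by 110/100
  567 * 110/100 = 6237/10
Step 3: decrease by 5% => multiply by 95/100
  6237/10 * 95/100 = 118503/200
Final value = 118503/200

118503/200


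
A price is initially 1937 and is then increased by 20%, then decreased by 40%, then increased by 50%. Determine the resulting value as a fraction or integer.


Start: 1937
Step 1: increase by 20% => multiply by 120/100
  1937 * 120/100 = 11622/5
Step 2: decrease by 40% => multiply by 60/100
  11622/5 * 60/100 = 34866/25
Step 3: increase by 50% => multiply by 150/100
  34866/25 * 150/100 = 52299/25
Final value = 52299/25

52299/25


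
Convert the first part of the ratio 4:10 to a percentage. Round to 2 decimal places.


Total parts = 4 + 10 = 14
First part fraction = 4/14
Percentage = (4/14) * 100
= 0.285714 * 100
= 28.57%

28.57


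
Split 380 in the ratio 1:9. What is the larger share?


Total parts = 1 + 9 = 10
Value per part = 380 / 10 = 38
First share = 1 * 38 = 38
Second share = 9 * 38 = 342
Larger share = 342

342


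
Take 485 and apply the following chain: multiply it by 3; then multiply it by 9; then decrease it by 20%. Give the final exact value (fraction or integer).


Start with 485.
Step 1: Multiply by 3: 485 * 3 = 1455
Step 2: Multiply by 9: 1455 * 9 = 13095
Step 3: Decrease by 20%: 13095 * 80/100 = 10476
Final result = 10476

10476


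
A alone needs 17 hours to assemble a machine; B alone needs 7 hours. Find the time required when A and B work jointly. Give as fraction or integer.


Rate of A = 1/17 job per hour
Rate of B = 1/7 job per hour
Combined rate = 1/17 + 1/7
Find common denominator: (7 + 17)/(17*7) = 24/119
Combined rate = 24/119 job per hour
Time together = 1 / (24/119) = 119/24 hours

119/24


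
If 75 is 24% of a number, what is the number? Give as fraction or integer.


Given: 75 is 24% of the whole
Set up: 75 = 24/100 * whole
whole = 75 * 100 / 24
whole = 7500 / 24
whole = 625/2

625/2


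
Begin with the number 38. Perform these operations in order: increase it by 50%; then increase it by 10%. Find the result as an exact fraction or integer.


Start with 38.
Step 1: Increase by 50%: 38 * 150/100 = 57
Step 2: Increase by 10%: 57 * 110/100 = 627/10
Final result = 627/10

627/10


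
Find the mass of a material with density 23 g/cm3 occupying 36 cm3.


Using mass = density * volume
Density = 23 g/cm3
Volume = 36 cm3
Mass = 23 * 36
= 828 g

828


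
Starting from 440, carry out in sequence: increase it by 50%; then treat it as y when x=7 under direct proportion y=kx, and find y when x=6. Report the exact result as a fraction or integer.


Start with 440.
Step 1: Increase by 50%: 440 * 150/100 = 660
Step 2: Direct prop: k = (660)/7; new y = k*6 = 660*6/7 = 3960/7
Final result = 3960/7

3960/7


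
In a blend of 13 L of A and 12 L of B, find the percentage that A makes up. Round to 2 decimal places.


Volume of A = 13 L
Volume of B = 12 L
Total volume = 13 + 12 = 25 L
Percentage of A = (13/25) * 100
= 52.00%

52.00


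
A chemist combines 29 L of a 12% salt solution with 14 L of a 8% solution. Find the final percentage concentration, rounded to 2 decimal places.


Solute in mixture 1 = 12% of 29 L = 29*12/100 = 87/25 L
Solute in mixture 2 = 8% of 14 L = 14*8/100 = 28/25 L
Total solute = 87/25 + 28/25 = 23/5 L
Total volume = 29 + 14 = 43 L
Final concentration = 23/5/43 * 100 = 10.70%

10.70


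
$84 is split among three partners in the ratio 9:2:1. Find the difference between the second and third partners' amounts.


Total parts = 9 + 2 + 1 = 12
Value per part = 84 / 12 = 7
Shares: 9*7=63, 2*7=14, 1*7=7
Second share = 14, third share = 7
Difference = |14 - 7| = 7

7


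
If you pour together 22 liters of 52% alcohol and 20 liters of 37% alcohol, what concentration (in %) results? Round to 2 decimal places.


Solute in mixture 1 = 52% of 22 L = 22*52/100 = 286/25 L
Solute in mixture 2 = 37% of 20 L = 20*37/100 = 37/5 L
Total solute = 286/25 + 37/5 = 471/25 L
Total volume = 22 + 20 = 42 L
Final concentration = 471/25/42 * 100 = 44.86%

44.86


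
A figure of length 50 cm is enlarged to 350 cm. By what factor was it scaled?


Original length = 50 cm
Scaled length = 350 cm
Scale factor = 350 / 50
= 7

7


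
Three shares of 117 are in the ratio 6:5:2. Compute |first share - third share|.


Total parts = 6 + 5 + 2 = 13
Value per part = 117 / 13 = 9
Shares: 6*9=54, 5*9=45, 2*9=18
First share = 54, third share = 18
Difference = |54 - 18| = 36

36


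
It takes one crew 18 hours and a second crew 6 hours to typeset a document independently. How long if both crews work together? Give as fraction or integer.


Rate of A = 1/18 job per hour
Rate of B = 1/6 job per hour
Combined rate = 1/18 + 1/6
Find common denominator: (6 + 18)/(18*6) = 24/108
Combined rate = 2/9 job per hour
Time together = 1 / (2/9) = 9/2 hours

9/2


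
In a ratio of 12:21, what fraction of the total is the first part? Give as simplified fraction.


Total parts = 12 + 21 = 33
First part fraction = 12/33
Simplify: 12/33 = 4/11

4/11


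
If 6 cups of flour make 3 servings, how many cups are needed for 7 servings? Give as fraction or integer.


Original: 6 cups for 3 servings
Target servings = 7
Scaling factor = 7/3
New amount = 6 * 7/3
= 42/3
= 14 cups

14


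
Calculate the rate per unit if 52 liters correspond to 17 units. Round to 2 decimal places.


Total liters = 52
Number of units = 17
Unit rate = 52 / 17
= 3.06 liters per unit

3.06


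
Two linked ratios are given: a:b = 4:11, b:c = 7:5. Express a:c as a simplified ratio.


Given a:b = 4:11 and b:c = 7:5
Make b consistent. Multiply first ratio by 7: a:b = 28:77
Multiply second ratio by 11: b:c = 77:55
Now b = 77 in both, so a:b:c = 28:77:55
Therefore a:c = 28:55
Simplify by GCD: a:c = 28:55

28:55


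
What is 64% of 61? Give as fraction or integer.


Compute 64% of 61
Convert percentage: 64% = 64/100
Multiply: 61 * 64/100
= 3904/100
= 976/25

976/25


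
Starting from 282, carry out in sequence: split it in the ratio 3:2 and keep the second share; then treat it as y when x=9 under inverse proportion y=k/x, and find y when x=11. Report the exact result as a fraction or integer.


Start with 282.
Step 1: Split 3:2, second share = 282 * 2/5 = 564/5
Step 2: Inverse prop: k = (564/5)*9; new y = k/11 = 564/5*9/11 = 5076/55
Final result = 5076/55

5076/55


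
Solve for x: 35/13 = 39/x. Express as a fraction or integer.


Setting up: 35/13 = 39/x
Cross multiply: 35 * x = 13 * 39
35x = 507
x = 507/35
x = 507/35

507/35


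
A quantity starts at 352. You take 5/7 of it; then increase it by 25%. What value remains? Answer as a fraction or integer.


Start with 352.
Step 1: Take 5/7: 352 * 5/7 = 1760/7
Step 2: Increase by 25%: 1760/7 * 125/100 = 2200/7
Final result = 2200/7

2200/7


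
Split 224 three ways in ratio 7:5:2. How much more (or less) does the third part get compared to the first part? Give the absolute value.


Total parts = 7 + 5 + 2 = 14
Value per part = 224 / 14 = 16
Shares: 7*16=112, 5*16=80, 2*16=32
Third share = 32, first share = 112
Difference = |32 - 112| = 80

80


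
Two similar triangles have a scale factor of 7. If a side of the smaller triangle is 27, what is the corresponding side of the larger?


Similar triangles have proportional sides
Scale factor = 7
Smaller side = 27
Corresponding larger side = 27 * 7
= 189

189


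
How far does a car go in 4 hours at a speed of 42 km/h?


Using distance = speed * time
Speed = 42 km/h
Time = 4 hours
Distance = 42 * 4
= 168 km

168


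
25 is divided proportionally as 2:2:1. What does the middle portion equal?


Ratio = 2:2:1
Total parts = 2 + 2 + 1 = 5
Value per part = 25 / 5 = 5
First share = 2 * 5 = 10
Middle share = 2 * 5 = 10
Third share = 1 * 5 = 5

10


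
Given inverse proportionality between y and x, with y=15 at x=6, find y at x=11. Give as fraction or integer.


Inverse proportion: y = k/x
Find k: k = 6 * 15 = 90
Compute y at x=11: y = 90/11
y = 90/11

90/11


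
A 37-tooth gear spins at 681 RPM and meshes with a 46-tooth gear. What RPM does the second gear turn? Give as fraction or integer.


Gear ratio: teeth_A * RPM_A = teeth_B * RPM_B
37 * 681 = 46 * RPM_B
25197 = 46 * RPM_B
RPM_B = 25197 / 46
RPM_B = 25197/46

25197/46


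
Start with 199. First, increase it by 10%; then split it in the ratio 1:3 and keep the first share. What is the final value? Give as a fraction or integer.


Start with 199.
Step 1: Increase by 10%: 199 * 110/100 = 2189/10
Step 2: Split 1:3, first share = 2189/10 * 1/4 = 2189/40
Final result = 2189/40

2189/40


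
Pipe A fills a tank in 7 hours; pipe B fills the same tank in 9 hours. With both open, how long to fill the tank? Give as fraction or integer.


Rate of A = 1/7 job per hour
Rate of B = 1/9 job per hour
Combined rate = 1/7 + 1/9
Find common denominator: (9 + 7)/(7*9) = 16/63
Combined rate = 16/63 job per hour
Time together = 1 / (16/63) = 63/16 hours

63/16


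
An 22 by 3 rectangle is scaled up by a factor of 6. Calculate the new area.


Original dimensions: 22 x 3
Enlargement factor = 6
New width = 22 * 6 = 132
New height = 3 * 6 = 18
New area = 132 * 18 = 2376

2376


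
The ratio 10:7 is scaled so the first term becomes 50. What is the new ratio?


Original ratio: 10:7
First term target: 50
Scale factor = 50 / 10 = 5
Multiply second term: 7 * 5 = 35
Equivalent ratio = 50:35

50:35


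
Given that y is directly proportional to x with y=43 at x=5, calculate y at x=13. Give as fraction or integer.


Direct proportion: y = kx
Find k: k = 43/5 = 43/5
Compute y at x=13: y = 43/5 * 13
y = 559/5

559/5


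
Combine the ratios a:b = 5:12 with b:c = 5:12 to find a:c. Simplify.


Given a:b = 5:12 and b:c = 5:12
Make b consistent. Multiply first ratio by 5: a:b = 25:60
Multiply second ratio by 12: b:c = 60:144
Now b = 60 in both, so a:b:c = 25:60:144
Therefore a:c = 25:144
Simplify by GCD: a:c = 25:144

25:144


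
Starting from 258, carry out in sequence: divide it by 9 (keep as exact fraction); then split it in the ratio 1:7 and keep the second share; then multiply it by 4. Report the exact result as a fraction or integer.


Start with 258.
Step 1: Divide by 9: 258 / 9 = 86/3
Step 2: Split 1:7, second share = 86/3 * 7/8 = 301/12
Step 3: Multiply by 4: 301/12 * 4 = 301/3
Final result = 301/3

301/3


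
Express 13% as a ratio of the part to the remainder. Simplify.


Part = 13%, Remainder = 87%
Ratio = 13:87
GCD(13, 87) = 1
Simplify: 13:87 = 13:87

13:87


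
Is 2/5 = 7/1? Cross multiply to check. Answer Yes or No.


Cross multiply to check 2/5 = 7/1
Left cross product: 2 * 1 = 2
Right cross product: 5 * 7 = 35
2 != 35
Not equal, so proportions differ => No

No


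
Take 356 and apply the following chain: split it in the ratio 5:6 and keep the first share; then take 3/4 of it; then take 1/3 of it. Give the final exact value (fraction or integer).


Start with 356.
Step 1: Split 5:6, first share = 356 * 5/11 = 1780/11
Step 2: Take 3/4: 1780/11 * 3/4 = 1335/11
Step 3: Take 1/3: 1335/11 * 1/3 = 445/11
Final result = 445/11

445/11


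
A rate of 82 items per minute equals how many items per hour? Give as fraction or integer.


Converting from per minute to per hour
Rate = 82 items per minute
Multiply by 60: 82 * 60
= 4920 items per hour

4920


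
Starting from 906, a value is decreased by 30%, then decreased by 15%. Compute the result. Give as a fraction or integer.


Start: 906
Step 1: decrease by 30% => multiply by 70/100
  906 * 70/100 = 3171/5
Step 2: decrease by 15% => multiply by 85/100
  3171/5 * 85/100 = 53907/100
Final value = 53907/100

53907/100


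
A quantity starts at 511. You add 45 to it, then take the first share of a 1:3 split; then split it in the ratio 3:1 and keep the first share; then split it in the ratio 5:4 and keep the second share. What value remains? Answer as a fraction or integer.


Start with 511.
Step 1: Add 45: 511+45=556; split 1:3 first = 556*1/4 = 139
Step 2: Split 3:1, first share = 139 * 3/4 = 417/4
Step 3: Split 5:4, second share = 417/4 * 4/9 = 139/3
Final result = 139/3

139/3


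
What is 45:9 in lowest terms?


Find GCD(45, 9)
GCD = 9
Divide both by 9: 45/9 = 5, 9/9 = 1
Simplified ratio = 5:1

5:1


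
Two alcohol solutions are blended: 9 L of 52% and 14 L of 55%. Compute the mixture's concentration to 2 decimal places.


Solute in mixture 1 = 52% of 9 L = 9*52/100 = 117/25 L
Solute in mixture 2 = 55% of 14 L = 14*55/100 = 77/10 L
Total solute = 117/25 + 77/10 = 619/50 L
Total volume = 9 + 14 = 23 L
Final concentration = 619/50/23 * 100 = 53.83%

53.83


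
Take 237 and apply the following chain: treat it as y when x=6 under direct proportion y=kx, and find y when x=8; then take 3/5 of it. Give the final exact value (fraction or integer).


Start with 237.
Step 1: Direct prop: k = (237)/6; new y = k*8 = 237*8/6 = 316
Step 2: Take 3/5: 316 * 3/5 = 948/5
Final result = 948/5

948/5


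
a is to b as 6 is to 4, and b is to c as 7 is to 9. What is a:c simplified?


Given a:b = 6:4 and b:c = 7:9
Make b consistent. Multiply first ratio by 7: a:b = 42:28
Multiply second ratio by 4: b:c = 28:36
Now b = 28 in both, so a:b:c = 42:28:36
Therefore a:c = 42:36
Simplify by GCD: a:c = 7:6

7:6


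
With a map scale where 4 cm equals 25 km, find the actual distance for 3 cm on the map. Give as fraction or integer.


Map scale: 4 cm = 25 km
Measured distance on map = 3 cm
Set up proportion: 3 * 25 / 4
= 75 / 4
= 75/4 km

75/4


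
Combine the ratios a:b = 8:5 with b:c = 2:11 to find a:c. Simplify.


Given a:b = 8:5 and b:c = 2:11
Make b consistent. Multiply first ratio by 2: a:b = 16:10
Multiply second ratio by 5: b:c = 10:55
Now b = 10 in both, so a:b:c = 16:10:55
Therefore a:c = 16:55
Simplify by GCD: a:c = 16:55

16:55


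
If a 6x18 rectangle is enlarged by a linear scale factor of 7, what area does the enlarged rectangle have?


Original dimensions: 6 x 18
Enlargement factor = 7
New width = 6 * 7 = 42
New height = 18 * 7 = 126
New area = 42 * 126 = 5292

5292


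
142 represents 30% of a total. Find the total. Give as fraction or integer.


Given: 142 is 30% of the whole
Set up: 142 = 30/100 * whole
whole = 142 * 100 / 30
whole = 14200 / 30
whole = 1420/3

1420/3


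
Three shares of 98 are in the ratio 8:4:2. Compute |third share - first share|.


Total parts = 8 + 4 + 2 = 14
Value per part = 98 / 14 = 7
Shares: 8*7=56, 4*7=28, 2*7=14
Third share = 14, first share = 56
Difference = |14 - 56| = 42

42


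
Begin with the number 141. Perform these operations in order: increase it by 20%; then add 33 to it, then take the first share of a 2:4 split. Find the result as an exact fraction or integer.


Start with 141.
Step 1: Increase by 20%: 141 * 120/100 = 846/5
Step 2: Add 33: 846/5+33=1011/5; split 2:4 first = 1011/5*2/6 = 337/5
Final result = 337/5

337/5


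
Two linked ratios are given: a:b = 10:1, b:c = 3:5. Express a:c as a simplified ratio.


Given a:b = 10:1 and b:c = 3:5
Make b consistent. Multiply first ratio by 3: a:b = 30:3
Multiply second ratio by 1: b:c = 3:5
Now b = 3 in both, so a:b:c = 30:3:5
Therefore a:c = 30:5
Simplify by GCD: a:c = 6:1

6:1


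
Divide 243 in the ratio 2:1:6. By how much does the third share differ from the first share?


Total parts = 2 + 1 + 6 = 9
Value per part = 243 / 9 = 27
Shares: 2*27=54, 1*27=27, 6*27=162
Third share = 162, first share = 54
Difference = |162 - 54| = 108

108


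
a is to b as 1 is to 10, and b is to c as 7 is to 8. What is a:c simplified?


Given a:b = 1:10 and b:c = 7:8
Make b consistent. Multiply first ratio by 7: a:b = 7:70
Multiply second ratio by 10: b:c = 70:80
Now b = 70 in both, so a:b:c = 7:70:80
Therefore a:c = 7:80
Simplify by GCD: a:c = 7:80

7:80


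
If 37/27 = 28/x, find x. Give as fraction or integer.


Setting up: 37/27 = 28/x
Cross multiply: 37 * x = 27 * 28
37x = 756
x = 756/37
x = 756/37

756/37


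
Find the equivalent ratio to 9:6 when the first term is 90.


Original ratio: 9:6
First term target: 90
Scale factor = 90 / 9 = 10
Multiply second term: 6 * 10 = 60
Equivalent ratio = 90:60

90:60


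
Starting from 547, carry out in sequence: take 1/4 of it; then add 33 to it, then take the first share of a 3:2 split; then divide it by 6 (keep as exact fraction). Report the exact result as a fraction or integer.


Start with 547.
Step 1: Take 1/4: 547 * 1/4 = 547/4
Step 2: Add 33: 547/4+33=679/4; split 3:2 first = 679/4*3/5 = 2037/20
Step 3: Divide by 6: 2037/20 / 6 = 679/40
Final result = 679/40

679/40


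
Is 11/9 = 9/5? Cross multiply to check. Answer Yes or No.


Cross multiply to check 11/9 = 9/5
Left cross product: 11 * 5 = 55
Right cross product: 9 * 9 = 81
55 != 81
Not equal, so proportions differ => No

No


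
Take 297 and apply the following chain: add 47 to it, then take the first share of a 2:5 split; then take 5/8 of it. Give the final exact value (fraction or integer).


Start with 297.
Step 1: Add 47: 297+47=344; split 2:5 first = 344*2/7 = 688/7
Step 2: Take 5/8: 688/7 * 5/8 = 430/7
Final result = 430/7

430/7


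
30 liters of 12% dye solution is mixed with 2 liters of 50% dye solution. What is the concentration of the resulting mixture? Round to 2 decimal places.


Solute in mixture 1 = 12% of 30 L = 30*12/100 = 18/5 L
Solute in mixture 2 = 50% of 2 L = 2*50/100 = 1 L
Total solute = 18/5 + 1 = 23/5 L
Total volume = 30 + 2 = 32 L
Final concentration = 23/5/32 * 100 = 14.38%

14.38


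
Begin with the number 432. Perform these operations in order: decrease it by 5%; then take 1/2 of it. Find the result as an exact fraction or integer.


Start with 432.
Step 1: Decrease by 5%: 432 * 95/100 = 2052/5
Step 2: Take 1/2: 2052/5 * 1/2 = 1026/5
Final result = 1026/5

1026/5


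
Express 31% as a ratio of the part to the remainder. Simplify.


Part = 31%, Remainder = 69%
Ratio = 31:69
GCD(31, 69) = 1
Simplify: 31:69 = 31:69

31:69


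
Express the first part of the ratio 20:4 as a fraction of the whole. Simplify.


Total parts = 20 + 4 = 24
First part fraction = 20/24
Simplify: 20/24 = 5/6

5/6


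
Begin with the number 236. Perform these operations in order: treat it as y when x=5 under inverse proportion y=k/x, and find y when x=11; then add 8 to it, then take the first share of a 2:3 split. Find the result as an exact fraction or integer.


Start with 236.
Step 1: Inverse prop: k = (236)*5; new y = k/11 = 236*5/11 = 1180/11
Step 2: Add 8: 1180/11+8=1268/11; split 2:3 first = 1268/11*2/5 = 2536/55
Final result = 2536/55

2536/55


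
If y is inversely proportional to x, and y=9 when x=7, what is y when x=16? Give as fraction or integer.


Inverse proportion: y = k/x
Find k: k = 7 * 9 = 63
Compute y at x=16: y = 63/16
y = 63/16

63/16


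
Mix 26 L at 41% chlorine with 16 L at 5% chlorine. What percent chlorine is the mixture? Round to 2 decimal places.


Solute in mixture 1 = 41% of 26 L = 26*41/100 = 533/50 L
Solute in mixture 2 = 5% of 16 L = 16*5/100 = 4/5 L
Total solute = 533/50 + 4/5 = 573/50 L
Total volume = 26 + 16 = 42 L
Final concentration = 573/50/42 * 100 = 27.29%

27.29


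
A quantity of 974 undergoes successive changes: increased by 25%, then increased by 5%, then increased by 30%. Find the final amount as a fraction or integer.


Start: 974
Step 1: increase by 25% => multiply by 125/100
  974 * 125/100 = 2435/2
Step 2: increase by 5% => multiply by 105/100
  2435/2 * 105/100 = 10227/8
Step 3: increase by 30% => multiply by 130/100
  10227/8 * 130/100 = 132951/80
Final value = 132951/80

132951/80


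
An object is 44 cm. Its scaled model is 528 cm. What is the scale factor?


Original length = 44 cm
Scaled length = 528 cm
Scale factor = 528 / 44
= 12

12
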